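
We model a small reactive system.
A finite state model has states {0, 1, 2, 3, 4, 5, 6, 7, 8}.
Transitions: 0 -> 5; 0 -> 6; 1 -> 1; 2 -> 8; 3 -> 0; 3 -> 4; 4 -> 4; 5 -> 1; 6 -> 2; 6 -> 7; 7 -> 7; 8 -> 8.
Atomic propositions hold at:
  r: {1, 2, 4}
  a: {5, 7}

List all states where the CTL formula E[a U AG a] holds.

{7}

AG a: greatest fixpoint, start Z0 = {5, 7}, keep only states in Sat with every successor in Z. Z1 = {7}; fixed.
Sat(AG a) = {7}
E[a U AG a]: least fixpoint, start Z0 = Sat(AG a) = {7}, add states in Sat(a) with some successor in Z. Already a fixed point.
Sat(E[a U AG a]) = {7}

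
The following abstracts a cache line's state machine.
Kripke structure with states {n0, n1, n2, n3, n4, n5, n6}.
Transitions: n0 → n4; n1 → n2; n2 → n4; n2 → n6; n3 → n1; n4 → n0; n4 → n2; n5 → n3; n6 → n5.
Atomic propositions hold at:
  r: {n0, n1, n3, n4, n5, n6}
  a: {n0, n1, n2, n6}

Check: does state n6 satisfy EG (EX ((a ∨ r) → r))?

No

Sat(a ∨ r) = {n0, n1, n2, n3, n4, n5, n6}
Sat((a ∨ r) → r) = {n0, n1, n3, n4, n5, n6}
Sat(EX ((a ∨ r) → r)) = {s : some successor in {n0, n1, n3, n4, n5, n6}} = {n0, n2, n3, n4, n5, n6}
EG (EX ((a ∨ r) → r)): greatest fixpoint, start Z0 = {n0, n2, n3, n4, n5, n6}, keep only states in Sat with some successor in Z. Z1 = {n0, n2, n4, n5, n6}; Z2 = {n0, n2, n4, n6}; Z3 = {n0, n2, n4}; fixed.
Sat(EG (EX ((a ∨ r) → r))) = {n0, n2, n4}
n6 ∉ Sat(EG (EX ((a ∨ r) → r))) = {n0, n2, n4}, so the formula does not hold at n6.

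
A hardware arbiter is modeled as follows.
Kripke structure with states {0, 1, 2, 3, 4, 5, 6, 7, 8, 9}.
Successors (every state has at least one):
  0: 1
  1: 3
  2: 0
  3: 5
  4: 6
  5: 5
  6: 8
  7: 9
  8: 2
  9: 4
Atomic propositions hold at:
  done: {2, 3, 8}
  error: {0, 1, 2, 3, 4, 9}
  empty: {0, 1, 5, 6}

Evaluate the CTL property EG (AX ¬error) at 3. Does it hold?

Yes

Sat(¬error) = {5, 6, 7, 8}
Sat(AX ¬error) = {s : every successor in {5, 6, 7, 8}} = {3, 4, 5, 6}
EG (AX ¬error): greatest fixpoint, start Z0 = {3, 4, 5, 6}, keep only states in Sat with some successor in Z. Z1 = {3, 4, 5}; Z2 = {3, 5}; fixed.
Sat(EG (AX ¬error)) = {3, 5}
3 ∈ Sat(EG (AX ¬error)) = {3, 5}, so the formula holds at 3.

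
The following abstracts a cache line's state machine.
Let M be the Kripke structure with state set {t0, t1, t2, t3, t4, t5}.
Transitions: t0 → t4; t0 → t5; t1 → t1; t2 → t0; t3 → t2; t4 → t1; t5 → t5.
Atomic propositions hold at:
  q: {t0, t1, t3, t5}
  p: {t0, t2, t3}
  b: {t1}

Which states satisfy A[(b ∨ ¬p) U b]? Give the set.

Sat(¬p) = {t1, t4, t5}
Sat(b ∨ ¬p) = {t1, t4, t5}
A[(b ∨ ¬p) U b]: least fixpoint, start Z0 = Sat(b) = {t1}, add states in Sat(b ∨ ¬p) with every successor in Z. Z1 = {t1, t4}; fixed.
Sat(A[(b ∨ ¬p) U b]) = {t1, t4}

{t1, t4}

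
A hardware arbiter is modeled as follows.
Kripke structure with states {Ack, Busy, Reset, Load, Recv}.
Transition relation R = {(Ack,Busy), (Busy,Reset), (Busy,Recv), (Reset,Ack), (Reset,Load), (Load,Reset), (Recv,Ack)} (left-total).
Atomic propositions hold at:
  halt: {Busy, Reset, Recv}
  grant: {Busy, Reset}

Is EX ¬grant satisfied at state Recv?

Yes

Sat(¬grant) = {Ack, Load, Recv}
Sat(EX ¬grant) = {s : some successor in {Ack, Load, Recv}} = {Busy, Reset, Recv}
Recv ∈ Sat(EX ¬grant) = {Busy, Reset, Recv}, so the formula holds at Recv.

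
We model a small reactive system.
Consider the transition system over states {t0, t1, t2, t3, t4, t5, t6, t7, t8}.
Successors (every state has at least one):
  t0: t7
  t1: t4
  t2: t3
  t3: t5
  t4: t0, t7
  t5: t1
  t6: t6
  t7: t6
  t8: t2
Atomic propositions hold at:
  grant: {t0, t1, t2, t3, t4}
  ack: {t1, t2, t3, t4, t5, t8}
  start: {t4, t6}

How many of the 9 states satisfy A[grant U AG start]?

AG start: greatest fixpoint, start Z0 = {t4, t6}, keep only states in Sat with every successor in Z. Z1 = {t6}; fixed.
Sat(AG start) = {t6}
A[grant U AG start]: least fixpoint, start Z0 = Sat(AG start) = {t6}, add states in Sat(grant) with every successor in Z. Already a fixed point.
Sat(A[grant U AG start]) = {t6}
|Sat(A[grant U AG start])| = |{t6}| = 1.

1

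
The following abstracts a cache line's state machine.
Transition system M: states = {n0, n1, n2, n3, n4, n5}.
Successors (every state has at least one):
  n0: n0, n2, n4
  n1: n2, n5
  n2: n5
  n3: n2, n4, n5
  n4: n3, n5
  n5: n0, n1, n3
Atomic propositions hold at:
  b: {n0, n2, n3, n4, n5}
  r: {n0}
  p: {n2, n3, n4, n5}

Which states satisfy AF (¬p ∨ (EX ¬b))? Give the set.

Sat(¬p) = {n0, n1}
Sat(¬b) = {n1}
Sat(EX ¬b) = {s : some successor in {n1}} = {n5}
Sat(¬p ∨ (EX ¬b)) = {n0, n1, n5}
AF (¬p ∨ (EX ¬b)): least fixpoint, start Z0 = {n0, n1, n5}, add states with every successor in Z. Z1 = {n0, n1, n2, n5}; fixed.
Sat(AF (¬p ∨ (EX ¬b))) = {n0, n1, n2, n5}

{n0, n1, n2, n5}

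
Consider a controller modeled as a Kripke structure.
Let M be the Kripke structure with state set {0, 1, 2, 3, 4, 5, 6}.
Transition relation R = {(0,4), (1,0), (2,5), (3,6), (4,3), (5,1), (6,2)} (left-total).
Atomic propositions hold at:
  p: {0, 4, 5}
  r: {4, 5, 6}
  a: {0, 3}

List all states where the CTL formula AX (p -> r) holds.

Sat(p -> r) = {1, 2, 3, 4, 5, 6}
Sat(AX (p -> r)) = {s : every successor in {1, 2, 3, 4, 5, 6}} = {0, 2, 3, 4, 5, 6}

{0, 2, 3, 4, 5, 6}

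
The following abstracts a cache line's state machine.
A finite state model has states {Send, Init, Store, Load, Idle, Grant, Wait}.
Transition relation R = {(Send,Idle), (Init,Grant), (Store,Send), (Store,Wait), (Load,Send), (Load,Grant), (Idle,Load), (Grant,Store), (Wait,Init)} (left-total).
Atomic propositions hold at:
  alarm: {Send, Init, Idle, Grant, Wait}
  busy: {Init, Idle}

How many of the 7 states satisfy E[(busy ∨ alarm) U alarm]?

Sat(busy ∨ alarm) = {Send, Init, Idle, Grant, Wait}
E[(busy ∨ alarm) U alarm]: least fixpoint, start Z0 = Sat(alarm) = {Send, Init, Idle, Grant, Wait}, add states in Sat(busy ∨ alarm) with some successor in Z. Already a fixed point.
Sat(E[(busy ∨ alarm) U alarm]) = {Send, Init, Idle, Grant, Wait}
|Sat(E[(busy ∨ alarm) U alarm])| = |{Send, Init, Idle, Grant, Wait}| = 5.

5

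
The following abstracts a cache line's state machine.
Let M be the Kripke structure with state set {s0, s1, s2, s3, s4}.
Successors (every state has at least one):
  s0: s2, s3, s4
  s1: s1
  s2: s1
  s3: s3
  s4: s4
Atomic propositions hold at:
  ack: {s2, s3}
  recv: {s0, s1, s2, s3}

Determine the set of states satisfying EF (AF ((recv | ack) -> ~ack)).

Sat(recv | ack) = {s0, s1, s2, s3}
Sat(~ack) = {s0, s1, s4}
Sat((recv | ack) -> ~ack) = {s0, s1, s4}
AF ((recv | ack) -> ~ack): least fixpoint, start Z0 = {s0, s1, s4}, add states with every successor in Z. Z1 = {s0, s1, s2, s4}; fixed.
Sat(AF ((recv | ack) -> ~ack)) = {s0, s1, s2, s4}
EF (AF ((recv | ack) -> ~ack)): least fixpoint, start Z0 = {s0, s1, s2, s4}, add states with some successor in Z. Already a fixed point.
Sat(EF (AF ((recv | ack) -> ~ack))) = {s0, s1, s2, s4}

{s0, s1, s2, s4}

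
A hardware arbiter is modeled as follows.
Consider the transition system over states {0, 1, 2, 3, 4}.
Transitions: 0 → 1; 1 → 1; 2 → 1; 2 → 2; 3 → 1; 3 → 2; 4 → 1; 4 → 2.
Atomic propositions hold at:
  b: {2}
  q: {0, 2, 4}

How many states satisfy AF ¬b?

4

Sat(¬b) = {0, 1, 3, 4}
AF ¬b: least fixpoint, start Z0 = {0, 1, 3, 4}, add states with every successor in Z. Already a fixed point.
Sat(AF ¬b) = {0, 1, 3, 4}
|Sat(AF ¬b)| = |{0, 1, 3, 4}| = 4.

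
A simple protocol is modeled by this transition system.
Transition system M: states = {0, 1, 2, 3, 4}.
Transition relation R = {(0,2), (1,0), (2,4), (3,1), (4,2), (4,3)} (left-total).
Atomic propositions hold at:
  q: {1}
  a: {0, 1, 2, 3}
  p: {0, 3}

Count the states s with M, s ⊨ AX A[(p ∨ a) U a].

Sat(p ∨ a) = {0, 1, 2, 3}
A[(p ∨ a) U a]: least fixpoint, start Z0 = Sat(a) = {0, 1, 2, 3}, add states in Sat(p ∨ a) with every successor in Z. Already a fixed point.
Sat(A[(p ∨ a) U a]) = {0, 1, 2, 3}
Sat(AX A[(p ∨ a) U a]) = {s : every successor in {0, 1, 2, 3}} = {0, 1, 3, 4}
|Sat(AX A[(p ∨ a) U a])| = |{0, 1, 3, 4}| = 4.

4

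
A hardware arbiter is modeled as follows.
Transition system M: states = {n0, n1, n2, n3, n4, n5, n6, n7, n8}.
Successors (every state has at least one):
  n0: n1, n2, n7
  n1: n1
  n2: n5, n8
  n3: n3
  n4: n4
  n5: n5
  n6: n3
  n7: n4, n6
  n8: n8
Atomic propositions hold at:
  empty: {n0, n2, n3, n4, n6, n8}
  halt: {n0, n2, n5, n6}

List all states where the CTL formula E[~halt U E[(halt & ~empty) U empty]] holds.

{n0, n2, n3, n4, n6, n7, n8}

Sat(~halt) = {n1, n3, n4, n7, n8}
Sat(~empty) = {n1, n5, n7}
Sat(halt & ~empty) = {n5}
E[(halt & ~empty) U empty]: least fixpoint, start Z0 = Sat(empty) = {n0, n2, n3, n4, n6, n8}, add states in Sat(halt & ~empty) with some successor in Z. Already a fixed point.
Sat(E[(halt & ~empty) U empty]) = {n0, n2, n3, n4, n6, n8}
E[~halt U E[(halt & ~empty) U empty]]: least fixpoint, start Z0 = Sat(E[(halt & ~empty) U empty]) = {n0, n2, n3, n4, n6, n8}, add states in Sat(~halt) with some successor in Z. Z1 = {n0, n2, n3, n4, n6, n7, n8}; fixed.
Sat(E[~halt U E[(halt & ~empty) U empty]]) = {n0, n2, n3, n4, n6, n7, n8}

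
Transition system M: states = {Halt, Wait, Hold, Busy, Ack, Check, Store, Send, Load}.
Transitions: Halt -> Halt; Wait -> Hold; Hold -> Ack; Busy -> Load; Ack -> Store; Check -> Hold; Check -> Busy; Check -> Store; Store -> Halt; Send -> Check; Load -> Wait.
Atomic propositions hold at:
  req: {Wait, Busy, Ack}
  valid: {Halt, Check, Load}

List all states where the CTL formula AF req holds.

{Wait, Hold, Busy, Ack, Load}

AF req: least fixpoint, start Z0 = {Wait, Busy, Ack}, add states with every successor in Z. Z1 = {Wait, Hold, Busy, Ack, Load}; fixed.
Sat(AF req) = {Wait, Hold, Busy, Ack, Load}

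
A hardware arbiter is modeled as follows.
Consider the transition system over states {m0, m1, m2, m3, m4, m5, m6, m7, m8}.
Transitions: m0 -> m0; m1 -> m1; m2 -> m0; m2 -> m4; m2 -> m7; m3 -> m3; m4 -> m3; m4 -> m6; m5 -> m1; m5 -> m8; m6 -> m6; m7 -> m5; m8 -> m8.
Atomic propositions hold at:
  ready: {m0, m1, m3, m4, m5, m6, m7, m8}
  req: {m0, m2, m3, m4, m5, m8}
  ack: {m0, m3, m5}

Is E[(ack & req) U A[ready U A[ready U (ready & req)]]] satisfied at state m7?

Yes

Sat(ack & req) = {m0, m3, m5}
Sat(ready & req) = {m0, m3, m4, m5, m8}
A[ready U (ready & req)]: least fixpoint, start Z0 = Sat((ready & req)) = {m0, m3, m4, m5, m8}, add states in Sat(ready) with every successor in Z. Z1 = {m0, m3, m4, m5, m7, m8}; fixed.
Sat(A[ready U (ready & req)]) = {m0, m3, m4, m5, m7, m8}
A[ready U A[ready U (ready & req)]]: least fixpoint, start Z0 = Sat(A[ready U (ready & req)]) = {m0, m3, m4, m5, m7, m8}, add states in Sat(ready) with every successor in Z. Already a fixed point.
Sat(A[ready U A[ready U (ready & req)]]) = {m0, m3, m4, m5, m7, m8}
E[(ack & req) U A[ready U A[ready U (ready & req)]]]: least fixpoint, start Z0 = Sat(A[ready U A[ready U (ready & req)]]) = {m0, m3, m4, m5, m7, m8}, add states in Sat(ack & req) with some successor in Z. Already a fixed point.
Sat(E[(ack & req) U A[ready U A[ready U (ready & req)]]]) = {m0, m3, m4, m5, m7, m8}
m7 ∈ Sat(E[(ack & req) U A[ready U A[ready U (ready & req)]]]) = {m0, m3, m4, m5, m7, m8}, so the formula holds at m7.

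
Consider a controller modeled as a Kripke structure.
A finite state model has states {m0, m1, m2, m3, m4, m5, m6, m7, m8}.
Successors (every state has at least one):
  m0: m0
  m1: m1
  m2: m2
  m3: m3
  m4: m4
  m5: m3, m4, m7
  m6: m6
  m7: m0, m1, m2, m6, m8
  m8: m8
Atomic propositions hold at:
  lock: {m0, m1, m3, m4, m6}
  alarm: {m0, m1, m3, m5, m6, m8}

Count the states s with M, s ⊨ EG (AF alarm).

AF alarm: least fixpoint, start Z0 = {m0, m1, m3, m5, m6, m8}, add states with every successor in Z. Already a fixed point.
Sat(AF alarm) = {m0, m1, m3, m5, m6, m8}
EG (AF alarm): greatest fixpoint, start Z0 = {m0, m1, m3, m5, m6, m8}, keep only states in Sat with some successor in Z. Already a fixed point.
Sat(EG (AF alarm)) = {m0, m1, m3, m5, m6, m8}
|Sat(EG (AF alarm))| = |{m0, m1, m3, m5, m6, m8}| = 6.

6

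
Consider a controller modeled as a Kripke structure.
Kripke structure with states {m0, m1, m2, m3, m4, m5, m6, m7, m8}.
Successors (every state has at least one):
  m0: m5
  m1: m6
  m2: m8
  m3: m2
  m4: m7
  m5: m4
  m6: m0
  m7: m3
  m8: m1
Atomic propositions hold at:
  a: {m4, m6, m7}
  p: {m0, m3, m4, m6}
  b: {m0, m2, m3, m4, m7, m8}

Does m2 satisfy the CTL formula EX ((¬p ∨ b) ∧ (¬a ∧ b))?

Yes

Sat(¬p) = {m1, m2, m5, m7, m8}
Sat(¬p ∨ b) = {m0, m1, m2, m3, m4, m5, m7, m8}
Sat(¬a) = {m0, m1, m2, m3, m5, m8}
Sat(¬a ∧ b) = {m0, m2, m3, m8}
Sat((¬p ∨ b) ∧ (¬a ∧ b)) = {m0, m2, m3, m8}
Sat(EX ((¬p ∨ b) ∧ (¬a ∧ b))) = {s : some successor in {m0, m2, m3, m8}} = {m2, m3, m6, m7}
m2 ∈ Sat(EX ((¬p ∨ b) ∧ (¬a ∧ b))) = {m2, m3, m6, m7}, so the formula holds at m2.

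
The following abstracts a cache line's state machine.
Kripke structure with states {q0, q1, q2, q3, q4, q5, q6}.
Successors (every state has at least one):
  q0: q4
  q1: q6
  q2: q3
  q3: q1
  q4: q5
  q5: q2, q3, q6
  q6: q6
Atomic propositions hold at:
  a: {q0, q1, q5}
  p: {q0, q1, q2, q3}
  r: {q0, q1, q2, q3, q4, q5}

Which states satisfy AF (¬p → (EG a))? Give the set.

Sat(¬p) = {q4, q5, q6}
EG a: greatest fixpoint, start Z0 = {q0, q1, q5}, keep only states in Sat with some successor in Z. Z1 = ∅; fixed.
Sat(EG a) = ∅
Sat(¬p → (EG a)) = {q0, q1, q2, q3}
AF (¬p → (EG a)): least fixpoint, start Z0 = {q0, q1, q2, q3}, add states with every successor in Z. Already a fixed point.
Sat(AF (¬p → (EG a))) = {q0, q1, q2, q3}

{q0, q1, q2, q3}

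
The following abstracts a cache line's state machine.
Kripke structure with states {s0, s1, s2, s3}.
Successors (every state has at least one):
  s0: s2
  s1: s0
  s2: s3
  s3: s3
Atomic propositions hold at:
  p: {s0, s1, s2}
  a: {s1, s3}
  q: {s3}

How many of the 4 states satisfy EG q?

EG q: greatest fixpoint, start Z0 = {s3}, keep only states in Sat with some successor in Z. Already a fixed point.
Sat(EG q) = {s3}
|Sat(EG q)| = |{s3}| = 1.

1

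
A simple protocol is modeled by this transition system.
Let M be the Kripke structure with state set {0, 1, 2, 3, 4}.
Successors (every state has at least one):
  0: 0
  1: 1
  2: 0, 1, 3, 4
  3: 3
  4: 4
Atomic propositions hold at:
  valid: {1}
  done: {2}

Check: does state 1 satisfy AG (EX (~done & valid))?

Sat(~done) = {0, 1, 3, 4}
Sat(~done & valid) = {1}
Sat(EX (~done & valid)) = {s : some successor in {1}} = {1, 2}
AG (EX (~done & valid)): greatest fixpoint, start Z0 = {1, 2}, keep only states in Sat with every successor in Z. Z1 = {1}; fixed.
Sat(AG (EX (~done & valid))) = {1}
1 ∈ Sat(AG (EX (~done & valid))) = {1}, so the formula holds at 1.

Yes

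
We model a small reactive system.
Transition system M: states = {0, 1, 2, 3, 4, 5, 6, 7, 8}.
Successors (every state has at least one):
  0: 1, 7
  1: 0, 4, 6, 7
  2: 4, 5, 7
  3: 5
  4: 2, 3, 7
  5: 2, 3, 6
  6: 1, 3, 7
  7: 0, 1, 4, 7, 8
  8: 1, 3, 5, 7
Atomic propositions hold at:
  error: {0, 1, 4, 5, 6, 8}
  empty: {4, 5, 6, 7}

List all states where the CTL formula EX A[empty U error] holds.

A[empty U error]: least fixpoint, start Z0 = Sat(error) = {0, 1, 4, 5, 6, 8}, add states in Sat(empty) with every successor in Z. Already a fixed point.
Sat(A[empty U error]) = {0, 1, 4, 5, 6, 8}
Sat(EX A[empty U error]) = {s : some successor in {0, 1, 4, 5, 6, 8}} = {0, 1, 2, 3, 5, 6, 7, 8}

{0, 1, 2, 3, 5, 6, 7, 8}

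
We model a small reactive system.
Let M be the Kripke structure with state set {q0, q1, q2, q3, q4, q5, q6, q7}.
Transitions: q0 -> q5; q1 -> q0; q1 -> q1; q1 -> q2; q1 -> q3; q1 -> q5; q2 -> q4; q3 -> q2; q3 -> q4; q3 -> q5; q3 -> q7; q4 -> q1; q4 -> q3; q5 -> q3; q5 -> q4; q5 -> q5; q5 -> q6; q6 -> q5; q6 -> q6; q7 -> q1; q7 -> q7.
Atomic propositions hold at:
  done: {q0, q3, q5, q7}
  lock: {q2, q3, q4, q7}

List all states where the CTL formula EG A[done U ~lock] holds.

Sat(~lock) = {q0, q1, q5, q6}
A[done U ~lock]: least fixpoint, start Z0 = Sat(~lock) = {q0, q1, q5, q6}, add states in Sat(done) with every successor in Z. Already a fixed point.
Sat(A[done U ~lock]) = {q0, q1, q5, q6}
EG A[done U ~lock]: greatest fixpoint, start Z0 = {q0, q1, q5, q6}, keep only states in Sat with some successor in Z. Already a fixed point.
Sat(EG A[done U ~lock]) = {q0, q1, q5, q6}

{q0, q1, q5, q6}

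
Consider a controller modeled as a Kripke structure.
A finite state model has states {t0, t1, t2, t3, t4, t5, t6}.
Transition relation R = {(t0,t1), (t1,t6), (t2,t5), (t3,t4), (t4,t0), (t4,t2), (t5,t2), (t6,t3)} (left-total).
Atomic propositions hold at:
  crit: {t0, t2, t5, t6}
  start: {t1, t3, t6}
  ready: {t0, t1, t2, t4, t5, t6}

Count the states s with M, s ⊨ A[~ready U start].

Sat(~ready) = {t3}
A[~ready U start]: least fixpoint, start Z0 = Sat(start) = {t1, t3, t6}, add states in Sat(~ready) with every successor in Z. Already a fixed point.
Sat(A[~ready U start]) = {t1, t3, t6}
|Sat(A[~ready U start])| = |{t1, t3, t6}| = 3.

3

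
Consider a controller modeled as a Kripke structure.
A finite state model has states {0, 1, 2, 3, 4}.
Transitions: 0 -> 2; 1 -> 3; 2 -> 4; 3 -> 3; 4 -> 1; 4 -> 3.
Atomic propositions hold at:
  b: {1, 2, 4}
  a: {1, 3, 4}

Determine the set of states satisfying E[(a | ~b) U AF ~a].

Sat(~b) = {0, 3}
Sat(a | ~b) = {0, 1, 3, 4}
Sat(~a) = {0, 2}
AF ~a: least fixpoint, start Z0 = {0, 2}, add states with every successor in Z. Already a fixed point.
Sat(AF ~a) = {0, 2}
E[(a | ~b) U AF ~a]: least fixpoint, start Z0 = Sat(AF ~a) = {0, 2}, add states in Sat(a | ~b) with some successor in Z. Already a fixed point.
Sat(E[(a | ~b) U AF ~a]) = {0, 2}

{0, 2}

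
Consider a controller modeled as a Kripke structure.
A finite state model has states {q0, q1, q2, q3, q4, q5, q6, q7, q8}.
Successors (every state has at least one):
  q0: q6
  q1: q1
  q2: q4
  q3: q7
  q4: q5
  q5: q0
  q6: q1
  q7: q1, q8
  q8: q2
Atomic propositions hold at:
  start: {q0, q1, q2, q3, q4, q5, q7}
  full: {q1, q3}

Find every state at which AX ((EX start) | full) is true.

{q0, q1, q2, q3, q4, q6, q7, q8}

Sat(EX start) = {s : some successor in {q0, q1, q2, q3, q4, q5, q7}} = {q1, q2, q3, q4, q5, q6, q7, q8}
Sat((EX start) | full) = {q1, q2, q3, q4, q5, q6, q7, q8}
Sat(AX ((EX start) | full)) = {s : every successor in {q1, q2, q3, q4, q5, q6, q7, q8}} = {q0, q1, q2, q3, q4, q6, q7, q8}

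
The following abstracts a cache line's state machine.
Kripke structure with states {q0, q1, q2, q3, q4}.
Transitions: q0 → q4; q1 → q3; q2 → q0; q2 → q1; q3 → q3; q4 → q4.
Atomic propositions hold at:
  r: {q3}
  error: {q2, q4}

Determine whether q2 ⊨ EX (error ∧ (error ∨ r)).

No

Sat(error ∨ r) = {q2, q3, q4}
Sat(error ∧ (error ∨ r)) = {q2, q4}
Sat(EX (error ∧ (error ∨ r))) = {s : some successor in {q2, q4}} = {q0, q4}
q2 ∉ Sat(EX (error ∧ (error ∨ r))) = {q0, q4}, so the formula does not hold at q2.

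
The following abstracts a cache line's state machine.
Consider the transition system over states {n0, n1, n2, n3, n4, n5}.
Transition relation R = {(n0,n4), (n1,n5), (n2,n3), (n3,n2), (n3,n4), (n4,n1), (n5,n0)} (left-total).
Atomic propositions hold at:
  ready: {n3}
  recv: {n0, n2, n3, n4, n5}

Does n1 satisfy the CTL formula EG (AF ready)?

AF ready: least fixpoint, start Z0 = {n3}, add states with every successor in Z. Z1 = {n2, n3}; fixed.
Sat(AF ready) = {n2, n3}
EG (AF ready): greatest fixpoint, start Z0 = {n2, n3}, keep only states in Sat with some successor in Z. Already a fixed point.
Sat(EG (AF ready)) = {n2, n3}
n1 ∉ Sat(EG (AF ready)) = {n2, n3}, so the formula does not hold at n1.

No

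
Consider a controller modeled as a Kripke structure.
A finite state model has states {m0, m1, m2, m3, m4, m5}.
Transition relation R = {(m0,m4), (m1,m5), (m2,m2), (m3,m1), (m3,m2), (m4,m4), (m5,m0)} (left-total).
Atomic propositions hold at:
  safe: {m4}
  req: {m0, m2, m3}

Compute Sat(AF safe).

{m0, m1, m4, m5}

AF safe: least fixpoint, start Z0 = {m4}, add states with every successor in Z. Z1 = {m0, m4}; Z2 = {m0, m4, m5}; Z3 = {m0, m1, m4, m5}; fixed.
Sat(AF safe) = {m0, m1, m4, m5}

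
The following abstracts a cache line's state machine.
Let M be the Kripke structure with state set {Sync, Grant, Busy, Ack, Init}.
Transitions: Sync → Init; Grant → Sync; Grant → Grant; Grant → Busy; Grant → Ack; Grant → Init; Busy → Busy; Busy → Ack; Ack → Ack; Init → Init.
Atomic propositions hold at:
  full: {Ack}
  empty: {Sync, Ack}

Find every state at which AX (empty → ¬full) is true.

{Sync, Init}

Sat(¬full) = {Sync, Grant, Busy, Init}
Sat(empty → ¬full) = {Sync, Grant, Busy, Init}
Sat(AX (empty → ¬full)) = {s : every successor in {Sync, Grant, Busy, Init}} = {Sync, Init}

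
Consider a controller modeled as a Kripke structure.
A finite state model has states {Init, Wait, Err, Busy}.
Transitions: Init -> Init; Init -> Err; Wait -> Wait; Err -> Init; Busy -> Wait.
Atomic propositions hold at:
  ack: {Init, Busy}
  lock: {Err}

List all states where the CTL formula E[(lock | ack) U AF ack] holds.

{Init, Err, Busy}

Sat(lock | ack) = {Init, Err, Busy}
AF ack: least fixpoint, start Z0 = {Init, Busy}, add states with every successor in Z. Z1 = {Init, Err, Busy}; fixed.
Sat(AF ack) = {Init, Err, Busy}
E[(lock | ack) U AF ack]: least fixpoint, start Z0 = Sat(AF ack) = {Init, Err, Busy}, add states in Sat(lock | ack) with some successor in Z. Already a fixed point.
Sat(E[(lock | ack) U AF ack]) = {Init, Err, Busy}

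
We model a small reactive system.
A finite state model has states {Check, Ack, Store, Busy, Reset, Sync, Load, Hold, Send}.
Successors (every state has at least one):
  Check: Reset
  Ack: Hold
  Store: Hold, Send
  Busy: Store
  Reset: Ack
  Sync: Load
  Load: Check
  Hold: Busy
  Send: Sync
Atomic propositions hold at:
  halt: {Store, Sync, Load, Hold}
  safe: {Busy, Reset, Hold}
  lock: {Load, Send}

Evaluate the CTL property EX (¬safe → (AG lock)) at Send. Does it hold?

No

Sat(¬safe) = {Check, Ack, Store, Sync, Load, Send}
AG lock: greatest fixpoint, start Z0 = {Load, Send}, keep only states in Sat with every successor in Z. Z1 = ∅; fixed.
Sat(AG lock) = ∅
Sat(¬safe → (AG lock)) = {Busy, Reset, Hold}
Sat(EX (¬safe → (AG lock))) = {s : some successor in {Busy, Reset, Hold}} = {Check, Ack, Store, Hold}
Send ∉ Sat(EX (¬safe → (AG lock))) = {Check, Ack, Store, Hold}, so the formula does not hold at Send.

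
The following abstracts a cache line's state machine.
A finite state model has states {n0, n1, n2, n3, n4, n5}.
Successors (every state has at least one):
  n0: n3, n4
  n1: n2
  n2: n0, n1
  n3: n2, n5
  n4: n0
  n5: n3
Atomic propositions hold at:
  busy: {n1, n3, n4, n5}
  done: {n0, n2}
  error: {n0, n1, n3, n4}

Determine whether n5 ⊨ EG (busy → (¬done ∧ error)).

No

Sat(¬done) = {n1, n3, n4, n5}
Sat(¬done ∧ error) = {n1, n3, n4}
Sat(busy → (¬done ∧ error)) = {n0, n1, n2, n3, n4}
EG (busy → (¬done ∧ error)): greatest fixpoint, start Z0 = {n0, n1, n2, n3, n4}, keep only states in Sat with some successor in Z. Already a fixed point.
Sat(EG (busy → (¬done ∧ error))) = {n0, n1, n2, n3, n4}
n5 ∉ Sat(EG (busy → (¬done ∧ error))) = {n0, n1, n2, n3, n4}, so the formula does not hold at n5.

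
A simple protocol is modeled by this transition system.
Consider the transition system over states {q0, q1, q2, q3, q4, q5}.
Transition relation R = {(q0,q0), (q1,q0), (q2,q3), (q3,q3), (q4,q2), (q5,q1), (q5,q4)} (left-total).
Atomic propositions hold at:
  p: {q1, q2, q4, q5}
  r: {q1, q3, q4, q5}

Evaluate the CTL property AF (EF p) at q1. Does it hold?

EF p: least fixpoint, start Z0 = {q1, q2, q4, q5}, add states with some successor in Z. Already a fixed point.
Sat(EF p) = {q1, q2, q4, q5}
AF (EF p): least fixpoint, start Z0 = {q1, q2, q4, q5}, add states with every successor in Z. Already a fixed point.
Sat(AF (EF p)) = {q1, q2, q4, q5}
q1 ∈ Sat(AF (EF p)) = {q1, q2, q4, q5}, so the formula holds at q1.

Yes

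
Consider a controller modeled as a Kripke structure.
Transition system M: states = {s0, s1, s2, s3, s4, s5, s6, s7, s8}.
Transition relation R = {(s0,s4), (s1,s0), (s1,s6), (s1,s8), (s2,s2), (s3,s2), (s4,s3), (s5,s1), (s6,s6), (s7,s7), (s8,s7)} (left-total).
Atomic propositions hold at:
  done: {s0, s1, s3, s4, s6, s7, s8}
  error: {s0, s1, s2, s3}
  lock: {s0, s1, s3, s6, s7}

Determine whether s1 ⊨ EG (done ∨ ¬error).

Sat(¬error) = {s4, s5, s6, s7, s8}
Sat(done ∨ ¬error) = {s0, s1, s3, s4, s5, s6, s7, s8}
EG (done ∨ ¬error): greatest fixpoint, start Z0 = {s0, s1, s3, s4, s5, s6, s7, s8}, keep only states in Sat with some successor in Z. Z1 = {s0, s1, s4, s5, s6, s7, s8}; Z2 = {s0, s1, s5, s6, s7, s8}; Z3 = {s1, s5, s6, s7, s8}; fixed.
Sat(EG (done ∨ ¬error)) = {s1, s5, s6, s7, s8}
s1 ∈ Sat(EG (done ∨ ¬error)) = {s1, s5, s6, s7, s8}, so the formula holds at s1.

Yes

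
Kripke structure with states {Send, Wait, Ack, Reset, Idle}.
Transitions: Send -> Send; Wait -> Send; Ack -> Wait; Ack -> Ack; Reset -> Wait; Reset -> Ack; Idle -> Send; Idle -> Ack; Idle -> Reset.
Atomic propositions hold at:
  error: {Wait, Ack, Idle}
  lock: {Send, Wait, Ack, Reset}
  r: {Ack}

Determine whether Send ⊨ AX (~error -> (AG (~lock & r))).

Sat(~error) = {Send, Reset}
Sat(~lock) = {Idle}
Sat(~lock & r) = ∅
AG (~lock & r): greatest fixpoint, start Z0 = ∅, keep only states in Sat with every successor in Z. Already a fixed point.
Sat(AG (~lock & r)) = ∅
Sat(~error -> (AG (~lock & r))) = {Wait, Ack, Idle}
Sat(AX (~error -> (AG (~lock & r)))) = {s : every successor in {Wait, Ack, Idle}} = {Ack, Reset}
Send ∉ Sat(AX (~error -> (AG (~lock & r)))) = {Ack, Reset}, so the formula does not hold at Send.

No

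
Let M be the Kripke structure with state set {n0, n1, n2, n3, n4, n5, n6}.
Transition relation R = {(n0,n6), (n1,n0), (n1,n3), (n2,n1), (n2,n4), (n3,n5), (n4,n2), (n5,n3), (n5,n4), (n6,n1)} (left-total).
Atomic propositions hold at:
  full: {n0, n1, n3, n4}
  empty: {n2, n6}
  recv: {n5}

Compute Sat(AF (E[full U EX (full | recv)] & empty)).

{n0, n2, n4, n6}

Sat(full | recv) = {n0, n1, n3, n4, n5}
Sat(EX (full | recv)) = {s : some successor in {n0, n1, n3, n4, n5}} = {n1, n2, n3, n5, n6}
E[full U EX (full | recv)]: least fixpoint, start Z0 = Sat(EX (full | recv)) = {n1, n2, n3, n5, n6}, add states in Sat(full) with some successor in Z. Z1 = {n0, n1, n2, n3, n4, n5, n6}; fixed.
Sat(E[full U EX (full | recv)]) = {n0, n1, n2, n3, n4, n5, n6}
Sat(E[full U EX (full | recv)] & empty) = {n2, n6}
AF (E[full U EX (full | recv)] & empty): least fixpoint, start Z0 = {n2, n6}, add states with every successor in Z. Z1 = {n0, n2, n4, n6}; fixed.
Sat(AF (E[full U EX (full | recv)] & empty)) = {n0, n2, n4, n6}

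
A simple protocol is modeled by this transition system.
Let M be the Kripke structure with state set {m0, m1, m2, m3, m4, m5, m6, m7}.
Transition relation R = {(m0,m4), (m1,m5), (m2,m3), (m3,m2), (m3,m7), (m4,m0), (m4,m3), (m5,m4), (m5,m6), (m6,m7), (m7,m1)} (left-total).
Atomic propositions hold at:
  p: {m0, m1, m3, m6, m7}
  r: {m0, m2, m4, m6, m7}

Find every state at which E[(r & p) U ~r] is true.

Sat(r & p) = {m0, m6, m7}
Sat(~r) = {m1, m3, m5}
E[(r & p) U ~r]: least fixpoint, start Z0 = Sat(~r) = {m1, m3, m5}, add states in Sat(r & p) with some successor in Z. Z1 = {m1, m3, m5, m7}; Z2 = {m1, m3, m5, m6, m7}; fixed.
Sat(E[(r & p) U ~r]) = {m1, m3, m5, m6, m7}

{m1, m3, m5, m6, m7}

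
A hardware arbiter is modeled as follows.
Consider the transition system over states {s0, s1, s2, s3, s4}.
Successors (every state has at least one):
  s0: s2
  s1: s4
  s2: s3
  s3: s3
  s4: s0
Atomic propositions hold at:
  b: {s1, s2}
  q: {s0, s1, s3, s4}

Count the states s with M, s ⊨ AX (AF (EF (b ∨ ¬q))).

Sat(¬q) = {s2}
Sat(b ∨ ¬q) = {s1, s2}
EF (b ∨ ¬q): least fixpoint, start Z0 = {s1, s2}, add states with some successor in Z. Z1 = {s0, s1, s2}; Z2 = {s0, s1, s2, s4}; fixed.
Sat(EF (b ∨ ¬q)) = {s0, s1, s2, s4}
AF (EF (b ∨ ¬q)): least fixpoint, start Z0 = {s0, s1, s2, s4}, add states with every successor in Z. Already a fixed point.
Sat(AF (EF (b ∨ ¬q))) = {s0, s1, s2, s4}
Sat(AX (AF (EF (b ∨ ¬q)))) = {s : every successor in {s0, s1, s2, s4}} = {s0, s1, s4}
|Sat(AX (AF (EF (b ∨ ¬q))))| = |{s0, s1, s4}| = 3.

3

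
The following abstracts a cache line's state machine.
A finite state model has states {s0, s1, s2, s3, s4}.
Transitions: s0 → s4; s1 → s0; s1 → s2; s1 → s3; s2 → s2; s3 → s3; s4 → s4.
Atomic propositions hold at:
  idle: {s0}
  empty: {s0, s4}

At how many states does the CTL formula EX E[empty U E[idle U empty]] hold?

E[idle U empty]: least fixpoint, start Z0 = Sat(empty) = {s0, s4}, add states in Sat(idle) with some successor in Z. Already a fixed point.
Sat(E[idle U empty]) = {s0, s4}
E[empty U E[idle U empty]]: least fixpoint, start Z0 = Sat(E[idle U empty]) = {s0, s4}, add states in Sat(empty) with some successor in Z. Already a fixed point.
Sat(E[empty U E[idle U empty]]) = {s0, s4}
Sat(EX E[empty U E[idle U empty]]) = {s : some successor in {s0, s4}} = {s0, s1, s4}
|Sat(EX E[empty U E[idle U empty]])| = |{s0, s1, s4}| = 3.

3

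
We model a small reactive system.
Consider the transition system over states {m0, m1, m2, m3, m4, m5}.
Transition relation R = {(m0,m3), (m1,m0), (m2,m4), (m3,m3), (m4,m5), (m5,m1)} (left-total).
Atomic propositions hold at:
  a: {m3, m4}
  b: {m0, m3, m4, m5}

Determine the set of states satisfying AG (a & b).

Sat(a & b) = {m3, m4}
AG (a & b): greatest fixpoint, start Z0 = {m3, m4}, keep only states in Sat with every successor in Z. Z1 = {m3}; fixed.
Sat(AG (a & b)) = {m3}

{m3}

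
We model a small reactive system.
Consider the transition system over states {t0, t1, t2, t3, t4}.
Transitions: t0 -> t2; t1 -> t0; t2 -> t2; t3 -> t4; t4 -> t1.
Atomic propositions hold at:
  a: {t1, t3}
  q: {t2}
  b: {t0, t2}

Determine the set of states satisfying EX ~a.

{t0, t1, t2, t3}

Sat(~a) = {t0, t2, t4}
Sat(EX ~a) = {s : some successor in {t0, t2, t4}} = {t0, t1, t2, t3}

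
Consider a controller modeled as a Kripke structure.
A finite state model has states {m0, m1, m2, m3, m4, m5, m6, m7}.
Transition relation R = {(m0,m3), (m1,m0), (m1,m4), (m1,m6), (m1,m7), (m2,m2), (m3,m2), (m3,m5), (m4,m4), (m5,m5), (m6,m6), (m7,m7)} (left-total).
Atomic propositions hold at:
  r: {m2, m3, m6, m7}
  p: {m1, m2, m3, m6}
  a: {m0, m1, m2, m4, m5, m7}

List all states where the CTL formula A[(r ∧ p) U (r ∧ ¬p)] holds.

Sat(r ∧ p) = {m2, m3, m6}
Sat(¬p) = {m0, m4, m5, m7}
Sat(r ∧ ¬p) = {m7}
A[(r ∧ p) U (r ∧ ¬p)]: least fixpoint, start Z0 = Sat((r ∧ ¬p)) = {m7}, add states in Sat(r ∧ p) with every successor in Z. Already a fixed point.
Sat(A[(r ∧ p) U (r ∧ ¬p)]) = {m7}

{m7}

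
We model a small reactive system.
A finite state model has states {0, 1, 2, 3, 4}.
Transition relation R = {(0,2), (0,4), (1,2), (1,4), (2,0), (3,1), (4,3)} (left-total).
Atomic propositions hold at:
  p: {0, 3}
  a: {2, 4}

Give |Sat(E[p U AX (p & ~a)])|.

3

Sat(~a) = {0, 1, 3}
Sat(p & ~a) = {0, 3}
Sat(AX (p & ~a)) = {s : every successor in {0, 3}} = {2, 4}
E[p U AX (p & ~a)]: least fixpoint, start Z0 = Sat(AX (p & ~a)) = {2, 4}, add states in Sat(p) with some successor in Z. Z1 = {0, 2, 4}; fixed.
Sat(E[p U AX (p & ~a)]) = {0, 2, 4}
|Sat(E[p U AX (p & ~a)])| = |{0, 2, 4}| = 3.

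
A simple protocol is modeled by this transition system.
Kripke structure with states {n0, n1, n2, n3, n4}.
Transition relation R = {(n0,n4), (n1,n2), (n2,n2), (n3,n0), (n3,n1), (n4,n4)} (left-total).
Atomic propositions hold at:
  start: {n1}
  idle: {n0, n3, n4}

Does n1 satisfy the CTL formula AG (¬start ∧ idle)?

No

Sat(¬start) = {n0, n2, n3, n4}
Sat(¬start ∧ idle) = {n0, n3, n4}
AG (¬start ∧ idle): greatest fixpoint, start Z0 = {n0, n3, n4}, keep only states in Sat with every successor in Z. Z1 = {n0, n4}; fixed.
Sat(AG (¬start ∧ idle)) = {n0, n4}
n1 ∉ Sat(AG (¬start ∧ idle)) = {n0, n4}, so the formula does not hold at n1.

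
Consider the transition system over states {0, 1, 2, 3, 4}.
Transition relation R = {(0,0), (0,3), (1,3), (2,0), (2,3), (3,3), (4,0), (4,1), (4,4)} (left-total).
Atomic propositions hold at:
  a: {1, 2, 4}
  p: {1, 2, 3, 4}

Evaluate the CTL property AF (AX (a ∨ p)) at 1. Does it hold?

Sat(a ∨ p) = {1, 2, 3, 4}
Sat(AX (a ∨ p)) = {s : every successor in {1, 2, 3, 4}} = {1, 3}
AF (AX (a ∨ p)): least fixpoint, start Z0 = {1, 3}, add states with every successor in Z. Already a fixed point.
Sat(AF (AX (a ∨ p))) = {1, 3}
1 ∈ Sat(AF (AX (a ∨ p))) = {1, 3}, so the formula holds at 1.

Yes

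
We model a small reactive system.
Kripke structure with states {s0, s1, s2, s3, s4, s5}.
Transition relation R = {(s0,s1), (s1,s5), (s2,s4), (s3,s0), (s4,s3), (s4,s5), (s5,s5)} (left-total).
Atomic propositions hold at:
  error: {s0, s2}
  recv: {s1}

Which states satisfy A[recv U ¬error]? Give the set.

Sat(¬error) = {s1, s3, s4, s5}
A[recv U ¬error]: least fixpoint, start Z0 = Sat(¬error) = {s1, s3, s4, s5}, add states in Sat(recv) with every successor in Z. Already a fixed point.
Sat(A[recv U ¬error]) = {s1, s3, s4, s5}

{s1, s3, s4, s5}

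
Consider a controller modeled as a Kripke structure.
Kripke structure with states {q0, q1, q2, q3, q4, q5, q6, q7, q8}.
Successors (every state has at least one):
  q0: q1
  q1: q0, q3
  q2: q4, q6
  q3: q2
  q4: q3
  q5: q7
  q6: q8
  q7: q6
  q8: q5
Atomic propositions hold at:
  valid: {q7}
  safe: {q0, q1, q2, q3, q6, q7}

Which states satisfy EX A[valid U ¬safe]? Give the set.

{q2, q6, q8}

Sat(¬safe) = {q4, q5, q8}
A[valid U ¬safe]: least fixpoint, start Z0 = Sat(¬safe) = {q4, q5, q8}, add states in Sat(valid) with every successor in Z. Already a fixed point.
Sat(A[valid U ¬safe]) = {q4, q5, q8}
Sat(EX A[valid U ¬safe]) = {s : some successor in {q4, q5, q8}} = {q2, q6, q8}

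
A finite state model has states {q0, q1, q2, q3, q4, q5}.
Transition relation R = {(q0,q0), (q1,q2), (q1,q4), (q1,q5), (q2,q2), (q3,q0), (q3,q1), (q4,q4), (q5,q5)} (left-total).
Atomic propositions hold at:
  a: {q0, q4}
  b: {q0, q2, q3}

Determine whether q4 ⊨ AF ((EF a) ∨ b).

EF a: least fixpoint, start Z0 = {q0, q4}, add states with some successor in Z. Z1 = {q0, q1, q3, q4}; fixed.
Sat(EF a) = {q0, q1, q3, q4}
Sat((EF a) ∨ b) = {q0, q1, q2, q3, q4}
AF ((EF a) ∨ b): least fixpoint, start Z0 = {q0, q1, q2, q3, q4}, add states with every successor in Z. Already a fixed point.
Sat(AF ((EF a) ∨ b)) = {q0, q1, q2, q3, q4}
q4 ∈ Sat(AF ((EF a) ∨ b)) = {q0, q1, q2, q3, q4}, so the formula holds at q4.

Yes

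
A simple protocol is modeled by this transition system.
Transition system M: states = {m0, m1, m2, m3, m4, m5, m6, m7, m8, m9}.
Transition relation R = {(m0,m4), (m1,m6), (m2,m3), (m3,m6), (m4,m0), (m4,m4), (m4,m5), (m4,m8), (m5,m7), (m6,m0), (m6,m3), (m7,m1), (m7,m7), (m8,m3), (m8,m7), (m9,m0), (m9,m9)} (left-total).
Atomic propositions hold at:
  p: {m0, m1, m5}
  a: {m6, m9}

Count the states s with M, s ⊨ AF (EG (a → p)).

5

Sat(a → p) = {m0, m1, m2, m3, m4, m5, m7, m8}
EG (a → p): greatest fixpoint, start Z0 = {m0, m1, m2, m3, m4, m5, m7, m8}, keep only states in Sat with some successor in Z. Z1 = {m0, m2, m4, m5, m7, m8}; Z2 = {m0, m4, m5, m7, m8}; fixed.
Sat(EG (a → p)) = {m0, m4, m5, m7, m8}
AF (EG (a → p)): least fixpoint, start Z0 = {m0, m4, m5, m7, m8}, add states with every successor in Z. Already a fixed point.
Sat(AF (EG (a → p))) = {m0, m4, m5, m7, m8}
|Sat(AF (EG (a → p)))| = |{m0, m4, m5, m7, m8}| = 5.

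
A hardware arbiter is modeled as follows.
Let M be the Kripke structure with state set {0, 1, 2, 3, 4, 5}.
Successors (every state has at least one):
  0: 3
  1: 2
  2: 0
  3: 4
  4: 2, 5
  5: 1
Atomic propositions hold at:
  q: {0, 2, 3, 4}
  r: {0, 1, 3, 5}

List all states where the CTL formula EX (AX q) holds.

{0, 1, 2, 4, 5}

Sat(AX q) = {s : every successor in {0, 2, 3, 4}} = {0, 1, 2, 3}
Sat(EX (AX q)) = {s : some successor in {0, 1, 2, 3}} = {0, 1, 2, 4, 5}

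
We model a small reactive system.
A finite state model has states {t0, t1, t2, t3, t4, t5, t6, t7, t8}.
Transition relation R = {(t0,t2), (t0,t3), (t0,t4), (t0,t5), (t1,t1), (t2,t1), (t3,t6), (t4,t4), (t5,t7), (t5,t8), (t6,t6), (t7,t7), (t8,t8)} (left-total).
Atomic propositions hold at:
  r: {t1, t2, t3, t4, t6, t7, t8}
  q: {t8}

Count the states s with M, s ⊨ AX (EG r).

EG r: greatest fixpoint, start Z0 = {t1, t2, t3, t4, t6, t7, t8}, keep only states in Sat with some successor in Z. Already a fixed point.
Sat(EG r) = {t1, t2, t3, t4, t6, t7, t8}
Sat(AX (EG r)) = {s : every successor in {t1, t2, t3, t4, t6, t7, t8}} = {t1, t2, t3, t4, t5, t6, t7, t8}
|Sat(AX (EG r))| = |{t1, t2, t3, t4, t5, t6, t7, t8}| = 8.

8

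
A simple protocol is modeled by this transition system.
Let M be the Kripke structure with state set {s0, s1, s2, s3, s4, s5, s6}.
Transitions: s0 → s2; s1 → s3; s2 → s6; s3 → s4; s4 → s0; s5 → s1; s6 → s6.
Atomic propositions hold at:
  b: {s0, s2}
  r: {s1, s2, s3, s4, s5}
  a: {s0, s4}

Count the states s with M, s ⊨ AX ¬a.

5

Sat(¬a) = {s1, s2, s3, s5, s6}
Sat(AX ¬a) = {s : every successor in {s1, s2, s3, s5, s6}} = {s0, s1, s2, s5, s6}
|Sat(AX ¬a)| = |{s0, s1, s2, s5, s6}| = 5.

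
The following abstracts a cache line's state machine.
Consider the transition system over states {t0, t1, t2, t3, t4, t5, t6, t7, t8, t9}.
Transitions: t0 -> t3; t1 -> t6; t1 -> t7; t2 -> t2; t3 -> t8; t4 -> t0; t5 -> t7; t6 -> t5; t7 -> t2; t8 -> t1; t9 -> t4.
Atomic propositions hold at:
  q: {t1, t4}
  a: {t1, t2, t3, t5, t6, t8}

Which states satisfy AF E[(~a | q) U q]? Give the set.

{t0, t1, t3, t4, t8, t9}

Sat(~a) = {t0, t4, t7, t9}
Sat(~a | q) = {t0, t1, t4, t7, t9}
E[(~a | q) U q]: least fixpoint, start Z0 = Sat(q) = {t1, t4}, add states in Sat(~a | q) with some successor in Z. Z1 = {t1, t4, t9}; fixed.
Sat(E[(~a | q) U q]) = {t1, t4, t9}
AF E[(~a | q) U q]: least fixpoint, start Z0 = {t1, t4, t9}, add states with every successor in Z. Z1 = {t1, t4, t8, t9}; Z2 = {t1, t3, t4, t8, t9}; Z3 = {t0, t1, t3, t4, t8, t9}; fixed.
Sat(AF E[(~a | q) U q]) = {t0, t1, t3, t4, t8, t9}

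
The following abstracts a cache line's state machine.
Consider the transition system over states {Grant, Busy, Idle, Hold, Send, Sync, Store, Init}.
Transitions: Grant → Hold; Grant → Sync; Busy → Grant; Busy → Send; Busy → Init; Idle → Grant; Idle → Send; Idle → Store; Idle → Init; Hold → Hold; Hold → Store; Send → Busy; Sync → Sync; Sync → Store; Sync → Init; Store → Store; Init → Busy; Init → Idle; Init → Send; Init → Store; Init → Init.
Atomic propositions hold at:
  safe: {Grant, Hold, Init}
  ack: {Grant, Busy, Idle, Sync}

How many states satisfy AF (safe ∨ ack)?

7

Sat(safe ∨ ack) = {Grant, Busy, Idle, Hold, Sync, Init}
AF (safe ∨ ack): least fixpoint, start Z0 = {Grant, Busy, Idle, Hold, Sync, Init}, add states with every successor in Z. Z1 = {Grant, Busy, Idle, Hold, Send, Sync, Init}; fixed.
Sat(AF (safe ∨ ack)) = {Grant, Busy, Idle, Hold, Send, Sync, Init}
|Sat(AF (safe ∨ ack))| = |{Grant, Busy, Idle, Hold, Send, Sync, Init}| = 7.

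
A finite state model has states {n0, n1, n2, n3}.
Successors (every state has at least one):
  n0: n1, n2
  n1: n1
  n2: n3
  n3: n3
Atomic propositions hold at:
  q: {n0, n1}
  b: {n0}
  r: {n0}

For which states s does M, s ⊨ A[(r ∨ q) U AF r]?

Sat(r ∨ q) = {n0, n1}
AF r: least fixpoint, start Z0 = {n0}, add states with every successor in Z. Already a fixed point.
Sat(AF r) = {n0}
A[(r ∨ q) U AF r]: least fixpoint, start Z0 = Sat(AF r) = {n0}, add states in Sat(r ∨ q) with every successor in Z. Already a fixed point.
Sat(A[(r ∨ q) U AF r]) = {n0}

{n0}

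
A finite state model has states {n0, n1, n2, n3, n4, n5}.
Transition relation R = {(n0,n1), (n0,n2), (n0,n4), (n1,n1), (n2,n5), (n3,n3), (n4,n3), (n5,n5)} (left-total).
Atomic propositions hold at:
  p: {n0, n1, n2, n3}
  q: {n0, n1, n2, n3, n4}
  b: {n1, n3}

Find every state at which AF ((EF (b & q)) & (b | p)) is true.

{n0, n1, n3, n4}

Sat(b & q) = {n1, n3}
EF (b & q): least fixpoint, start Z0 = {n1, n3}, add states with some successor in Z. Z1 = {n0, n1, n3, n4}; fixed.
Sat(EF (b & q)) = {n0, n1, n3, n4}
Sat(b | p) = {n0, n1, n2, n3}
Sat((EF (b & q)) & (b | p)) = {n0, n1, n3}
AF ((EF (b & q)) & (b | p)): least fixpoint, start Z0 = {n0, n1, n3}, add states with every successor in Z. Z1 = {n0, n1, n3, n4}; fixed.
Sat(AF ((EF (b & q)) & (b | p))) = {n0, n1, n3, n4}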